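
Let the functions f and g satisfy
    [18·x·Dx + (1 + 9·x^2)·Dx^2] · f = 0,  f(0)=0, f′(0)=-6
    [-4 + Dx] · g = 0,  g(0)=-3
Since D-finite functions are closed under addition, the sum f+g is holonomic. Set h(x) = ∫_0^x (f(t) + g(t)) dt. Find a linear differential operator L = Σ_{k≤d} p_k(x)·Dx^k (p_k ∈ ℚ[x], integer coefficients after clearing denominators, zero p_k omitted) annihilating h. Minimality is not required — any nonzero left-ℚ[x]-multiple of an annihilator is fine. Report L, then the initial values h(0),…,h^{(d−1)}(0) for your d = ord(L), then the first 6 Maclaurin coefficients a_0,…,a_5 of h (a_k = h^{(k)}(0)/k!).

f: a_k = 0, -6, 0, 18, 0, -486/5, …
g: a_k = -3, -12, -24, -32, -32, -128/5, …
Weyl lclm of L_f,L_g ⇒ L₀ (ord ≤ 3).
Integrate: L := L₀·Dx.
L = (36 - 144·x - 972·x^2 - 1296·x^3)·Dx^2 + (-17 + 99·x^2 - 648·x^4)·Dx^3 + (2 + 9·x + 36·x^2 + 81·x^3 + 162·x^4)·Dx^4  (order 4).
h: a_k = 0, -3, -9, -8, -7/2, -32/5, …
ICs: h(0) = 0, h′(0) = -3, h′′(0) = -18, h′′′(0) = -48.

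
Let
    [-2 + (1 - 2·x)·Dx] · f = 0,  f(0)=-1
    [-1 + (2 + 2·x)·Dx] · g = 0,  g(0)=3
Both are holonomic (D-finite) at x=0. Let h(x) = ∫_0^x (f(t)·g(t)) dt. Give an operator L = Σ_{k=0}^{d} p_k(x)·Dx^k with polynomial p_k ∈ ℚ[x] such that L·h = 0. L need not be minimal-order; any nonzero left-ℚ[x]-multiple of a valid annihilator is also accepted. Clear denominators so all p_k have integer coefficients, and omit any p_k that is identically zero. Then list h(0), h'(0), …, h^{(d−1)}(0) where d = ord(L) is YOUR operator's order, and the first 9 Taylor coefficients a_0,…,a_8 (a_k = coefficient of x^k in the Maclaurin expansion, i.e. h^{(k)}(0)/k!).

L = (5 + 2·x)·Dx + (-2 + 2·x + 4·x^2)·Dx^2  (order 2).
h: a_k = 0, -3, -15/4, -39/8, -471/64, -7521/640, -10035/512, -240777/7168, -963207/16384, …
ICs: h(0) = 0, h′(0) = -3.

f: a_k = -1, -2, -4, -8, -16, -32, -64, -128, -256, …
g: a_k = 3, 3/2, -3/8, 3/16, -15/128, 21/256, -63/1024, 99/2048, -1287/32768, …
f·g: L₀ = L_f ⊗_s L_g, ord ≤ 1·1.
h=∫h₀ ⇒ L = L₀·Dx.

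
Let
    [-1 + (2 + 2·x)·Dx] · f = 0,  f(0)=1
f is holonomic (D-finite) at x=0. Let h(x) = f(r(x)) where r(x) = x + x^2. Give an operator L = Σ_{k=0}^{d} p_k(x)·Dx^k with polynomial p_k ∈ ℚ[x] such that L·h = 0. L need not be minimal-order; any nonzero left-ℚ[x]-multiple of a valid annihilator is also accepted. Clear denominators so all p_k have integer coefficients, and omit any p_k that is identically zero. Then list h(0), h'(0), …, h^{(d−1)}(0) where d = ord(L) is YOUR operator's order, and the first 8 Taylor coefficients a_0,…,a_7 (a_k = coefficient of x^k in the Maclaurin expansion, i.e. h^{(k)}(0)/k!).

L = (-1 - 2·x) + (2 + 2·x + 2·x^2)·Dx  (order 1).
h: a_k = 1, 1/2, 3/8, -3/16, 3/128, 15/256, -57/1024, 21/2048, …
ICs: h(0) = 1.

f: a_k = 1, 1/2, -1/8, 1/16, -5/128, 7/256, -21/1024, 33/2048, …
Substitute x→r, Dx→(1/r')Dx; clear ⇒ L₀.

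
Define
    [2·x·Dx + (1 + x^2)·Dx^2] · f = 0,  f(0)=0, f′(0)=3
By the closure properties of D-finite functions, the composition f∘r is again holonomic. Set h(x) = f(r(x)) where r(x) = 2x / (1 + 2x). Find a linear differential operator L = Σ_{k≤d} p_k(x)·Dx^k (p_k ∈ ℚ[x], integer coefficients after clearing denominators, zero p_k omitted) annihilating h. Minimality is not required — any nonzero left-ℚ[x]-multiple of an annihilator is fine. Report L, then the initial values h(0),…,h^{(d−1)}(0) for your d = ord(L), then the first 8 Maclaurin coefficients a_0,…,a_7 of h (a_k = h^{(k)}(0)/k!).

f: a_k = 0, 3, 0, -1, 0, 3/5, 0, -3/7, …
L₀ from L_f via x↦r, Dx↦r'^{-1}Dx.
L = (4 + 16·x)·Dx + (1 + 4·x + 8·x^2)·Dx^2  (order 2).
h: a_k = 0, 6, -12, 16, 0, -384/5, 256, -3072/7, …
ICs: h(0) = 0, h′(0) = 6.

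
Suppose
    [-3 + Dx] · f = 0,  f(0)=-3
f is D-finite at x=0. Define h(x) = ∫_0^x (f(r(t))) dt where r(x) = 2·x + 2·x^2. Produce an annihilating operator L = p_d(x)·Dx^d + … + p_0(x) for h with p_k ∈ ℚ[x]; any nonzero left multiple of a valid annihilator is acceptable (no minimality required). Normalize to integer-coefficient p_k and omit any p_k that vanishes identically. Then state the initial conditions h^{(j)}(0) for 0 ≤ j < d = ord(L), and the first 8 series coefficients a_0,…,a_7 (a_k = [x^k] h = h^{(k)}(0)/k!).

L = (-6 - 12·x)·Dx + Dx^2  (order 2).
h: a_k = 0, -3, -9, -24, -54, -108, -972/5, -11232/35, …
ICs: h(0) = 0, h′(0) = -3.

f: a_k = -3, -9, -27/2, -27/2, -81/8, -243/40, -243/80, -729/560, …
h₀=f(r): pull back L_f along r ⇒ L₀.
Integrate: L := L₀·Dx.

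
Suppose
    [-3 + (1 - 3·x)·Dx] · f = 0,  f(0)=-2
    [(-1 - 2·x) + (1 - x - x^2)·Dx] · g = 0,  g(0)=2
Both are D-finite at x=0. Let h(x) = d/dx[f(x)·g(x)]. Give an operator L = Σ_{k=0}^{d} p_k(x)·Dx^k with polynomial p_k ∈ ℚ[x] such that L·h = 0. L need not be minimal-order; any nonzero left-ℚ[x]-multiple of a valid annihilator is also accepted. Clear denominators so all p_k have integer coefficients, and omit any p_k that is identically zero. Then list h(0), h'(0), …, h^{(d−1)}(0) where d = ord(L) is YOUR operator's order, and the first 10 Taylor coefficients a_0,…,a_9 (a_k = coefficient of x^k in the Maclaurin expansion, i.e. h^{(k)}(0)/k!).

f: a_k = -2, -6, -18, -54, -162, -486, -1458, -4374, -13122, -39366, …
g: a_k = 2, 2, 4, 6, 10, 16, 26, 42, 68, 110, …
f·g: L₀ = L_f ⊗_s L_g, ord ≤ 1·1.
Differentiate: ansatz ord ≤ ord L₀ ⇒ L.
L = (28 - 66·x - 48·x^2 + 96·x^3 + 108·x^4) + (-4 + 20·x - 15·x^2 - 40·x^3 + 30·x^4 + 27·x^5)·Dx  (order 1).
h: a_k = -16, -112, -540, -2240, -8560, -31128, -109536, -376640, -1273140, -4247360, …
ICs: h(0) = -16.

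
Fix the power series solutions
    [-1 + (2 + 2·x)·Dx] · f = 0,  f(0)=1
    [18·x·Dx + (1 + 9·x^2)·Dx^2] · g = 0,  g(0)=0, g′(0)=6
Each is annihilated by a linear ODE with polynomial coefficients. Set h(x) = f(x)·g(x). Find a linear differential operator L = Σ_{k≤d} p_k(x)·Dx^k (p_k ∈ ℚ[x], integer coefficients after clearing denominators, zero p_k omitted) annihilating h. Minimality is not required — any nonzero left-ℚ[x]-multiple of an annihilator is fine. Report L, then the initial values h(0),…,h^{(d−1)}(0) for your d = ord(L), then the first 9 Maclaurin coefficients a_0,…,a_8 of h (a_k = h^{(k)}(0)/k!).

L = (3 - 36·x - 9·x^2) + (-4 + 68·x + 108·x^2 + 36·x^3)·Dx + (4 + 8·x + 40·x^2 + 72·x^3 + 36·x^4)·Dx^2  (order 2).
h: a_k = 0, 6, 3, -75/4, -69/8, 31749/320, 30489/640, -11404773/17920, -10993887/35840, …
ICs: h(0) = 0, h′(0) = 6.

f: a_k = 1, 1/2, -1/8, 1/16, -5/128, 7/256, -21/1024, 33/2048, -429/32768, …
g: a_k = 0, 6, 0, -18, 0, 486/5, 0, -4374/7, 0, …
f·g: L₀ = L_f ⊗_s L_g, ord ≤ 1·2.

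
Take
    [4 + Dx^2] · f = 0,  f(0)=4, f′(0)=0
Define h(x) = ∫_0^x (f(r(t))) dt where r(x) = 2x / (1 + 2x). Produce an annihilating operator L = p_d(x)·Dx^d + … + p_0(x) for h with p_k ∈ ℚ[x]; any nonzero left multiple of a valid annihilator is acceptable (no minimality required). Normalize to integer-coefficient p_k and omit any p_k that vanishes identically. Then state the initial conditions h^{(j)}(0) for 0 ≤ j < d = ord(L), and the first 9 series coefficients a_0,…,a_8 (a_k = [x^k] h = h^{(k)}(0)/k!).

L = 16·Dx + (4 + 24·x + 48·x^2 + 32·x^3)·Dx^2 + (1 + 8·x + 24·x^2 + 32·x^3 + 16·x^4)·Dx^3  (order 3).
h: a_k = 0, 4, 0, -32/3, 32, -1024/15, 1024/9, -5632/45, -256/5, …
ICs: h(0) = 0, h′(0) = 4, h′′(0) = 0.

f: a_k = 4, 0, -8, 0, 8/3, 0, -16/45, 0, 8/315, …
L₀ from L_f via x↦r, Dx↦r'^{-1}Dx.
h=∫h₀ ⇒ L = L₀·Dx.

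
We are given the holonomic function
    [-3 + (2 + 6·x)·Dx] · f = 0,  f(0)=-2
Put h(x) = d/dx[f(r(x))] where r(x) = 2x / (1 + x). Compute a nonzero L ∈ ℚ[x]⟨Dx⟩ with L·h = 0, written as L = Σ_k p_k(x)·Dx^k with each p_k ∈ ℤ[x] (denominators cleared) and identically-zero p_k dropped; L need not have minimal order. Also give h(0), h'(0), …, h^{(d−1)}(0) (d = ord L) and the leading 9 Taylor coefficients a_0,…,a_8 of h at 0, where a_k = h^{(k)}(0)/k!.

L = (-5 - 14·x) + (-1 - 8·x - 7·x^2)·Dx  (order 1).
h: a_k = -6, 30, -153, 861, -20685/4, 128961/4, -1644825/8, 10648221/8, -557431281/64, …
ICs: h(0) = -6.

f: a_k = -2, -3, 9/4, -27/8, 405/64, -1701/128, 15309/512, -72171/1024, 2814669/16384, …
f∘r: x↦r, Dx↦Dx/r' in L_f ⇒ L₀.
Derive L from L₀ (diff closure).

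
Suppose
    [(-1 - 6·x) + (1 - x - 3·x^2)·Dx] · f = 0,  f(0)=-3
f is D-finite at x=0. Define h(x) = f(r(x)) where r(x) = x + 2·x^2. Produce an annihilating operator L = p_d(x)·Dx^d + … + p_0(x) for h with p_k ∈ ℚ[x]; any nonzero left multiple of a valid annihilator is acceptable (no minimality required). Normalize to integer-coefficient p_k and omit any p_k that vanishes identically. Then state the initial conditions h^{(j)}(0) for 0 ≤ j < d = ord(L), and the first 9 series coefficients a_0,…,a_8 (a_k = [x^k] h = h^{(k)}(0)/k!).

L = (1 + 10·x + 36·x^2 + 48·x^3) + (-1 + x + 5·x^2 + 12·x^3 + 12·x^4)·Dx  (order 1).
h: a_k = -3, -3, -18, -69, -231, -828, -3027, -10767, -38610, …
ICs: h(0) = -3.

f: a_k = -3, -3, -12, -21, -57, -120, -291, -651, -1524, …
f∘r: x↦r, Dx↦Dx/r' in L_f ⇒ L₀.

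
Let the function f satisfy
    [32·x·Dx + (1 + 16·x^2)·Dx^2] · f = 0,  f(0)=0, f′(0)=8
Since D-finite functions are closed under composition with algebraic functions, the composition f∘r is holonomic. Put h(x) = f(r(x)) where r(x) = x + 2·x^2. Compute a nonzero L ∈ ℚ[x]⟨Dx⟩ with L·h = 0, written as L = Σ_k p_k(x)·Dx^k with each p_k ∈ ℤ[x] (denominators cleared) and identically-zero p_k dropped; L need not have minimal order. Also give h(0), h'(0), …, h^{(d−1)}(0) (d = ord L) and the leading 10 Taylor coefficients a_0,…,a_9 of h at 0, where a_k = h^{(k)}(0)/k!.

f: a_k = 0, 8, 0, -128/3, 0, 2048/5, 0, -32768/7, 0, 524288/9, …
L₀ from L_f via x↦r, Dx↦r'^{-1}Dx.
L = (-4 + 32·x + 256·x^2 + 768·x^3 + 768·x^4)·Dx + (1 + 4·x + 16·x^2 + 128·x^3 + 320·x^4 + 256·x^5)·Dx^2  (order 2).
h: a_k = 0, 8, 16, -128/3, -256, -512/5, 11264/3, 81920/7, -32768, -2719744/9, …
ICs: h(0) = 0, h′(0) = 8.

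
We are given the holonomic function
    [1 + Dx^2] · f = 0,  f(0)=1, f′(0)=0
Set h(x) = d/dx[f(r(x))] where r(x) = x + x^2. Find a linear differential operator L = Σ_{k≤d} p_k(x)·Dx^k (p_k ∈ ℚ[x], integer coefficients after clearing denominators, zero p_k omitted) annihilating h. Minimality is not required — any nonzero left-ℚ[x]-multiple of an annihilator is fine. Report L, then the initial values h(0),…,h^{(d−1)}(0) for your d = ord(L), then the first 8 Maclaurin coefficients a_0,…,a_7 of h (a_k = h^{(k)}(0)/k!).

L = (13 + 8·x + 24·x^2 + 32·x^3 + 16·x^4) + (-6 - 12·x)·Dx + (1 + 4·x + 4·x^2)·Dx^2  (order 2).
h: a_k = 0, -1, -3, -11/6, 5/6, 179/120, 133/120, 841/5040, …
ICs: h(0) = 0, h′(0) = -1.

f: a_k = 1, 0, -1/2, 0, 1/24, 0, -1/720, 0, …
h₀=f(r): pull back L_f along r ⇒ L₀.
Differentiate: ansatz ord ≤ ord L₀ ⇒ L.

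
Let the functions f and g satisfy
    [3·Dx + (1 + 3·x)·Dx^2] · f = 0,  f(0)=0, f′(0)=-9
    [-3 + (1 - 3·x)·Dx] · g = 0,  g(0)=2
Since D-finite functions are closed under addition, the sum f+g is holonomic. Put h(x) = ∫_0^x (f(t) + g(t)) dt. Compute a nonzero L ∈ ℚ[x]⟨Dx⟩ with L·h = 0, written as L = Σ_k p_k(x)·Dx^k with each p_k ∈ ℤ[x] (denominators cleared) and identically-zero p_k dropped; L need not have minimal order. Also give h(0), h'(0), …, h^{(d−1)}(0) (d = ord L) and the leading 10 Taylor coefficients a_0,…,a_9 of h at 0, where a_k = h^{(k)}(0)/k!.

L = (-30 - 18·x)·Dx^2 + (-4 - 48·x - 36·x^2)·Dx^3 + (1 + x - 9·x^2 - 9·x^3)·Dx^4  (order 4).
h: a_k = 0, 2, -3/2, 21/2, 27/4, 891/20, 567/10, 3645/14, 24057/56, 13851/8, …
ICs: h(0) = 0, h′(0) = 2, h′′(0) = -3, h′′′(0) = 63.

f: a_k = 0, -9, 27/2, -27, 243/4, -729/5, 729/2, -6561/7, 19683/8, -6561, …
g: a_k = 2, 6, 18, 54, 162, 486, 1458, 4374, 13122, 39366, …
Sum ⇒ L₀ = lclm(L_f,L_g) in ℚ(x)⟨Dx⟩.
Integrate: L := L₀·Dx.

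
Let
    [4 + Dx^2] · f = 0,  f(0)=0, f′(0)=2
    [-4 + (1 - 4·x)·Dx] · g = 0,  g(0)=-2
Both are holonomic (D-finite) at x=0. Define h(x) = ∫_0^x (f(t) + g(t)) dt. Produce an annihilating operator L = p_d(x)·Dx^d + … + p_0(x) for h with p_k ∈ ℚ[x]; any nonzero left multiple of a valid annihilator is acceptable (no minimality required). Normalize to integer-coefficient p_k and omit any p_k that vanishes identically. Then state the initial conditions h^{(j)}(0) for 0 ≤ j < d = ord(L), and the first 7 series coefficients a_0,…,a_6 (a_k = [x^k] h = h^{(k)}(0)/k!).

L = (-400 + 128·x - 256·x^2)·Dx + (36 - 176·x + 192·x^2 - 256·x^3)·Dx^2 + (-100 + 32·x - 64·x^2)·Dx^3 + (9 - 44·x + 48·x^2 - 64·x^3)·Dx^4  (order 4).
h: a_k = 0, -2, -3, -32/3, -97/3, -512/5, -15358/45, …
ICs: h(0) = 0, h′(0) = -2, h′′(0) = -6, h′′′(0) = -64.

f: a_k = 0, 2, 0, -4/3, 0, 4/15, 0, …
g: a_k = -2, -8, -32, -128, -512, -2048, -8192, …
Sum ⇒ L₀ = lclm(L_f,L_g) in ℚ(x)⟨Dx⟩.
h=∫h₀ ⇒ L = L₀·Dx.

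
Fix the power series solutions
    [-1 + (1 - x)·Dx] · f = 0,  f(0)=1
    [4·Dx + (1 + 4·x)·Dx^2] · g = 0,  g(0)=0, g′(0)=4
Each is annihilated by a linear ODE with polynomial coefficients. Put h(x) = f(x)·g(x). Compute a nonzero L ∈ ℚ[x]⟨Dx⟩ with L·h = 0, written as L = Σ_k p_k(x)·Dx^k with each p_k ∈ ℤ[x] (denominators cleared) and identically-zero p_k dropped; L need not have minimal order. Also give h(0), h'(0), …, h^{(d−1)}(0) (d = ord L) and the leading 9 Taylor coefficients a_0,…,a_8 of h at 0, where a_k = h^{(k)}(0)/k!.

L = 4 + (-2 + 12·x)·Dx + (-1 - 3·x + 4·x^2)·Dx^2  (order 2).
h: a_k = 0, 4, -4, 52/3, -140/3, 2372/15, -7868/15, 190684/105, -669476/105, …
ICs: h(0) = 0, h′(0) = 4.

f: a_k = 1, 1, 1, 1, 1, 1, 1, 1, 1, …
g: a_k = 0, 4, -8, 64/3, -64, 1024/5, -2048/3, 16384/7, -8192, …
f·g: L₀ = L_f ⊗_s L_g, ord ≤ 1·2.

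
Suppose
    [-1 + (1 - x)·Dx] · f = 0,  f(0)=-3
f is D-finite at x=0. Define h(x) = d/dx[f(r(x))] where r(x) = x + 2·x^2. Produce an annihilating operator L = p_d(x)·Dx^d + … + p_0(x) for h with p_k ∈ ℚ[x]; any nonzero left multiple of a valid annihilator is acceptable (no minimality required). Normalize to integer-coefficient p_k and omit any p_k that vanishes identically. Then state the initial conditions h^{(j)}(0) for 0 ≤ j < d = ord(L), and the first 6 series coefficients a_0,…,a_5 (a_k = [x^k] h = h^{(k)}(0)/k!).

f: a_k = -3, -3, -3, -3, -3, -3, …
h₀=f(r): pull back L_f along r ⇒ L₀.
Differentiate: ansatz ord ≤ ord L₀ ⇒ L.
L = (6 + 12·x + 24·x^2) + (-1 - 3·x + 6·x^2 + 8·x^3)·Dx  (order 1).
h: a_k = -3, -18, -45, -132, -315, -774, …
ICs: h(0) = -3.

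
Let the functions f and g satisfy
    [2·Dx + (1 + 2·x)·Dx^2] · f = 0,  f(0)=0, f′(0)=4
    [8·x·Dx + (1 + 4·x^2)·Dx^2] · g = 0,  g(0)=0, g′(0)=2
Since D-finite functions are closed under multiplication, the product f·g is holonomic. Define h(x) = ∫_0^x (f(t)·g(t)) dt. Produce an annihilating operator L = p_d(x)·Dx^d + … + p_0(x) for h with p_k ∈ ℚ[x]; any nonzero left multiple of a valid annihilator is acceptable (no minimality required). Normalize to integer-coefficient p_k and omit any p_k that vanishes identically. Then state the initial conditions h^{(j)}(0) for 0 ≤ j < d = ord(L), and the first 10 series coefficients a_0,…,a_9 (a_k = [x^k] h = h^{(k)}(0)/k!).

L = (192 + 704·x + 2560·x^2 + 9984·x^3 + 15360·x^4 + 13312·x^5 + 4096·x^7)·Dx^2 + (72 + 992·x + 4928·x^2 + 15488·x^3 + 34816·x^4 + 47616·x^5 + 35840·x^6 + 6144·x^7 + 14336·x^8)·Dx^3 + (24 + 256·x + 1536·x^2 + 4992·x^3 + 11520·x^4 + 19968·x^5 + 24576·x^6 + 18432·x^7 + 6144·x^8 + 8192·x^9)·Dx^4 + (5 + 36·x + 148·x^2 + 448·x^3 + 1056·x^4 + 1920·x^5 + 2688·x^6 + 3072·x^7 + 2304·x^8 + 1024·x^9 + 1024·x^10)·Dx^5  (order 5).
h: a_k = 0, 0, 0, 8/3, -2, 0, -8/9, 1664/315, -88/15, 0, …
ICs: h(0) = 0, h′(0) = 0, h′′(0) = 0, h′′′(0) = 16, h′′′′(0) = -48.

f: a_k = 0, 4, -4, 16/3, -8, 64/5, -64/3, 256/7, -64, 1024/9, …
g: a_k = 0, 2, 0, -8/3, 0, 32/5, 0, -128/7, 0, 512/9, …
Sym-product of L_f,L_g gives L₀ (≤ ord 4).
Integrate: L := L₀·Dx.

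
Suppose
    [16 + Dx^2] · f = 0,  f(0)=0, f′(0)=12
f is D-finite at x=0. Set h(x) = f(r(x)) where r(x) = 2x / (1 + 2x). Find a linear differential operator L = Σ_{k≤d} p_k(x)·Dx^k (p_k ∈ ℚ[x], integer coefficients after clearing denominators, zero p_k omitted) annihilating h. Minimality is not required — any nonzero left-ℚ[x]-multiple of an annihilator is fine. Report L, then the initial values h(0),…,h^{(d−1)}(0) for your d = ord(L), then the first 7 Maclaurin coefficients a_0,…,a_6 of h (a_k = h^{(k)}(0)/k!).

L = 64 + (4 + 24·x + 48·x^2 + 32·x^3)·Dx + (1 + 8·x + 24·x^2 + 32·x^3 + 16·x^4)·Dx^2  (order 2).
h: a_k = 0, 24, -48, -160, 1344, -24704/5, 11520, …
ICs: h(0) = 0, h′(0) = 24.

f: a_k = 0, 12, 0, -32, 0, 128/5, 0, …
f∘r: x↦r, Dx↦Dx/r' in L_f ⇒ L₀.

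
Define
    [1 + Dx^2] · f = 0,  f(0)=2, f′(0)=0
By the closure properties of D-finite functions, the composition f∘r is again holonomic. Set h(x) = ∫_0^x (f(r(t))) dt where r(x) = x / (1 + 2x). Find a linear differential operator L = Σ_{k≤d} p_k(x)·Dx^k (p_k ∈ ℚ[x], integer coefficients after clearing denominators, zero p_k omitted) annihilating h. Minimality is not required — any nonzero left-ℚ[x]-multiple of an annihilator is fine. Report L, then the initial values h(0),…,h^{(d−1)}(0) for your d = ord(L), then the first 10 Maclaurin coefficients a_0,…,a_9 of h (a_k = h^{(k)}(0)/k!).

f: a_k = 2, 0, -1, 0, 1/12, 0, -1/360, 0, 1/20160, 0, …
f∘r: x↦r, Dx↦Dx/r' in L_f ⇒ L₀.
h=∫₀ˣh₀: take L = L₀·Dx.
L = Dx + (4 + 24·x + 48·x^2 + 32·x^3)·Dx^2 + (1 + 8·x + 24·x^2 + 32·x^3 + 16·x^4)·Dx^3  (order 3).
h: a_k = 0, 2, 0, -1/3, 1, -143/60, 47/9, -3943/360, 1787/80, -8095583/181440, …
ICs: h(0) = 0, h′(0) = 2, h′′(0) = 0.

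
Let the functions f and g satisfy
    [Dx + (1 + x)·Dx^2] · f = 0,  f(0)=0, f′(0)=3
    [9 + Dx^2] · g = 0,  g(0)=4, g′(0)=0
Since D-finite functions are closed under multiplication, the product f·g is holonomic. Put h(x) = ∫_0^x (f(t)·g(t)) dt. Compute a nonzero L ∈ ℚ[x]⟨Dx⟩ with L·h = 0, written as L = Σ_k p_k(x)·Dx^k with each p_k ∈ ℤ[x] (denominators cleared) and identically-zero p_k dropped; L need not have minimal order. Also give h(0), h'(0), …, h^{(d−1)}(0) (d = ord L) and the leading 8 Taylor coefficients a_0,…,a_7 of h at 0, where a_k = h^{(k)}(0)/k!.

L = (2493 + 10854·x + 17091·x^2 + 11664·x^3 + 2916·x^4)·Dx + (612 + 1908·x + 1944·x^2 + 648·x^3)·Dx^2 + (592 + 2484·x + 3834·x^2 + 2592·x^3 + 648·x^4)·Dx^3 + (68 + 212·x + 216·x^2 + 72·x^3)·Dx^4 + (35 + 142·x + 215·x^2 + 144·x^3 + 36·x^4)·Dx^5  (order 5).
h: a_k = 0, 0, 6, -2, -25/2, 24/5, 83/20, -5/4, …
ICs: h(0) = 0, h′(0) = 0, h′′(0) = 12, h′′′(0) = -12, h′′′′(0) = -300.

f: a_k = 0, 3, -3/2, 1, -3/4, 3/5, -1/2, 3/7, …
g: a_k = 4, 0, -18, 0, 27/2, 0, -81/20, 0, …
Product ⇒ symmetric product L₀, ord ≤ 4.
h=∫h₀ ⇒ L = L₀·Dx.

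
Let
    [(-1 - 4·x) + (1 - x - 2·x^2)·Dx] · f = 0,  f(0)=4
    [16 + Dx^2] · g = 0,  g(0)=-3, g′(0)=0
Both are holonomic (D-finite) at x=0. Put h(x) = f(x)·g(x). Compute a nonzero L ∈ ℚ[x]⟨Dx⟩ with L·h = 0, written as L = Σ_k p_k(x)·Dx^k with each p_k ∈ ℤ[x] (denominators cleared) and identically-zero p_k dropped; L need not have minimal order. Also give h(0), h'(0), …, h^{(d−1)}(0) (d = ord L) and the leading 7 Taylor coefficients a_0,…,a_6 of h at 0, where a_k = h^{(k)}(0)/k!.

L = (-12 + 16·x + 32·x^2) + (2 + 8·x)·Dx + (-1 + x + 2·x^2)·Dx^2  (order 2).
h: a_k = -12, -12, 60, 36, 28, 100, 3364/15, …
ICs: h(0) = -12, h′(0) = -12.

f: a_k = 4, 4, 12, 20, 44, 84, 172, …
g: a_k = -3, 0, 24, 0, -32, 0, 256/15, …
f·g: L₀ = L_f ⊗_s L_g, ord ≤ 1·2.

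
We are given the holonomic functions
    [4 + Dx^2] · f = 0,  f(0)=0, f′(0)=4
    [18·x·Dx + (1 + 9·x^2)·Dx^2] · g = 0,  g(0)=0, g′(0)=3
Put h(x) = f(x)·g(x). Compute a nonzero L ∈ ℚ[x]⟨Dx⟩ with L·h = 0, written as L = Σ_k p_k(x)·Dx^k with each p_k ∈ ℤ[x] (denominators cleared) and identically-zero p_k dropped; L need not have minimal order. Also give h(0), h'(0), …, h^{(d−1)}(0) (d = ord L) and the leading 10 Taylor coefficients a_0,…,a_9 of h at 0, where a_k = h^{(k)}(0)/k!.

f: a_k = 0, 4, 0, -8/3, 0, 8/15, 0, -16/315, 0, 8/2835, …
g: a_k = 0, 3, 0, -9, 0, 243/5, 0, -2187/7, 0, 2187, …
Product ⇒ symmetric product L₀, ord ≤ 4.
L = (2080 + 50256·x^2 + 89424·x^4 + 186624·x^6 + 419904·x^8) + (3168·x + 38880·x^3 + 139968·x^5 + 419904·x^7)·Dx + (572 + 13788·x^2 + 33048·x^4 + 93312·x^6 + 209952·x^8)·Dx^2 + (792·x + 9720·x^3 + 34992·x^5 + 104976·x^7)·Dx^3 + (13 + 306·x^2 + 2673·x^4 + 11664·x^6 + 26244·x^8)·Dx^4  (order 4).
h: a_k = 0, 0, 12, 0, -44, 0, 220, 0, -20764/15, 0, …
ICs: h(0) = 0, h′(0) = 0, h′′(0) = 24, h′′′(0) = 0.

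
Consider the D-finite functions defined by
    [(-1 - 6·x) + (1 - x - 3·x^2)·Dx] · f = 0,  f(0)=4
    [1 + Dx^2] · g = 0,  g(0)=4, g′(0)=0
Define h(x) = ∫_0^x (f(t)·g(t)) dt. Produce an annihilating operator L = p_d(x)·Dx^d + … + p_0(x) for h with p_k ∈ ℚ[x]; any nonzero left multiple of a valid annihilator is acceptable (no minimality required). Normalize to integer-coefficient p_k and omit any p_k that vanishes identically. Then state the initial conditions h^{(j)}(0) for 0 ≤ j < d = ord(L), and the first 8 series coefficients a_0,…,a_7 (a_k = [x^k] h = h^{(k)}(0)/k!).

f: a_k = 4, 4, 16, 28, 76, 160, 388, 868, …
g: a_k = 4, 0, -2, 0, 1/6, 0, -1/180, 0, …
L₀ := L_f ⊗_s L_g (sym. prod.), ord ≤ 2.
∫: right-multiply L₀ by Dx.
L = (5 + x + 3·x^2)·Dx + (2 + 12·x)·Dx^2 + (-1 + x + 3·x^2)·Dx^3  (order 3).
h: a_k = 0, 16, 8, 56/3, 26, 818/15, 877/9, 9017/45, …
ICs: h(0) = 0, h′(0) = 16, h′′(0) = 16.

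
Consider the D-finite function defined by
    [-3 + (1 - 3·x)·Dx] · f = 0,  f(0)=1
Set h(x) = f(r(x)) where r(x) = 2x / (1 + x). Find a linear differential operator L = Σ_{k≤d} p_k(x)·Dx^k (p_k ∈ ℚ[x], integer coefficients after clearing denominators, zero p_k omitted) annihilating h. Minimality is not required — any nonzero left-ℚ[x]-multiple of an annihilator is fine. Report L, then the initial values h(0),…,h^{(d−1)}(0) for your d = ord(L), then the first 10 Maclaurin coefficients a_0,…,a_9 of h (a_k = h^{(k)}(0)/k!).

f: a_k = 1, 3, 9, 27, 81, 243, 729, 2187, 6561, 19683, …
Change of var in L_f (x↦r) gives L₀.
L = 6 + (-1 + 4·x + 5·x^2)·Dx  (order 1).
h: a_k = 1, 6, 30, 150, 750, 3750, 18750, 93750, 468750, 2343750, …
ICs: h(0) = 1.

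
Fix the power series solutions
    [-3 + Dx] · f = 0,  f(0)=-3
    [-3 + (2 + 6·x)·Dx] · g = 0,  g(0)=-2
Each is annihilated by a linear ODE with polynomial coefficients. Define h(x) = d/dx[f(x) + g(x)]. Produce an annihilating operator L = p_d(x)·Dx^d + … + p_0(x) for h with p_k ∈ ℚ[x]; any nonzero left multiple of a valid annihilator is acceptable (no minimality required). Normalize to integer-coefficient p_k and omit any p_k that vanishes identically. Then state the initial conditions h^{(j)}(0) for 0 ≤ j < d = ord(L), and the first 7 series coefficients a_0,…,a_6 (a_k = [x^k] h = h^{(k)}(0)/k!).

f: a_k = -3, -9, -27/2, -27/2, -81/8, -243/40, -243/80, …
g: a_k = -2, -3, 9/4, -27/8, 405/64, -1701/128, 15309/512, …
Sum ⇒ L₀ = lclm(L_f,L_g) in ℚ(x)⟨Dx⟩.
Derive L from L₀ (diff closure).
L = (-15 - 18·x) + (-1 - 24·x - 36·x^2)·Dx + (2 + 10·x + 12·x^2)·Dx^2  (order 2).
h: a_k = -12, -45/2, -405/8, -243/16, -12393/128, 206307/1280, -2572641/5120, …
ICs: h(0) = -12, h′(0) = -45/2.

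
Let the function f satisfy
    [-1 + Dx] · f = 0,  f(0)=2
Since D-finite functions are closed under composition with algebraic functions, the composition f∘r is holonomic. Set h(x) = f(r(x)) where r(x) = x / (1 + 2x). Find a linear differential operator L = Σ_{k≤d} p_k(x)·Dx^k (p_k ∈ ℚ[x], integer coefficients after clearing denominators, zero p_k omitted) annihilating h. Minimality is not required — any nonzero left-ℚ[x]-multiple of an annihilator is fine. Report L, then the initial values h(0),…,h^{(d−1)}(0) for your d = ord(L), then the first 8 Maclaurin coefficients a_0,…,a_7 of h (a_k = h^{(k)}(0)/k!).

L = -1 + (1 + 4·x + 4·x^2)·Dx  (order 1).
h: a_k = 2, 2, -3, 13/3, -71/12, 147/20, -2699/360, 9157/2520, …
ICs: h(0) = 2.

f: a_k = 2, 2, 1, 1/3, 1/12, 1/60, 1/360, 1/2520, …
h₀=f(r): pull back L_f along r ⇒ L₀.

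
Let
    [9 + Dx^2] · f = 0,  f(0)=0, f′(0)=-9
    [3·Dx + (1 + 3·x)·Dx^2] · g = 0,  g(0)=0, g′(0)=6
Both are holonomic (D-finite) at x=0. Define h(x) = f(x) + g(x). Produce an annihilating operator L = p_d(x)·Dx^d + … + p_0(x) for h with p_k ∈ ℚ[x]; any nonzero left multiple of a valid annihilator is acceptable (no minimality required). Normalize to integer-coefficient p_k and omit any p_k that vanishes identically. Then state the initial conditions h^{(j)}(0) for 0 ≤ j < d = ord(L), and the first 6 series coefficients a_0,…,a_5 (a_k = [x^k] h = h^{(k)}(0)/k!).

f: a_k = 0, -9, 0, 27/2, 0, -243/40, …
g: a_k = 0, 6, -9, 18, -81/2, 486/5, …
Sum ⇒ L₀ = lclm(L_f,L_g) in ℚ(x)⟨Dx⟩.
L = (63 + 54·x + 81·x^2)·Dx + (9 + 45·x + 81·x^2 + 81·x^3)·Dx^2 + (7 + 6·x + 9·x^2)·Dx^3 + (1 + 5·x + 9·x^2 + 9·x^3)·Dx^4  (order 4).
h: a_k = 0, -3, -9, 63/2, -81/2, 729/8, …
ICs: h(0) = 0, h′(0) = -3, h′′(0) = -18, h′′′(0) = 189.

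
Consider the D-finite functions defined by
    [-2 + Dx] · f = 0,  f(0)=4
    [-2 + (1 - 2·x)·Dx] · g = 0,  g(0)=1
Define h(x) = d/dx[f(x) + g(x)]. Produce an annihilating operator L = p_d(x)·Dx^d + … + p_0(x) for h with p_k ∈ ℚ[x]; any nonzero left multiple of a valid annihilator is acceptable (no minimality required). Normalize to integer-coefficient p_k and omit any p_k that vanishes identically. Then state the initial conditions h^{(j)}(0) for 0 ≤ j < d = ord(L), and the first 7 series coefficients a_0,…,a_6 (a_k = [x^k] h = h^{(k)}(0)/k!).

f: a_k = 4, 8, 8, 16/3, 8/3, 16/15, 16/45, …
g: a_k = 1, 2, 4, 8, 16, 32, 64, …
Sum ⇒ L₀ = lclm(L_f,L_g) in ℚ(x)⟨Dx⟩.
h=h₀': d/dx-closure on L₀ ⇒ L.
L = (16 + 16·x) + (-10 - 8·x + 8·x^2)·Dx + (1 - 4·x^2)·Dx^2  (order 2).
h: a_k = 10, 24, 40, 224/3, 496/3, 5792/15, 40352/45, …
ICs: h(0) = 10, h′(0) = 24.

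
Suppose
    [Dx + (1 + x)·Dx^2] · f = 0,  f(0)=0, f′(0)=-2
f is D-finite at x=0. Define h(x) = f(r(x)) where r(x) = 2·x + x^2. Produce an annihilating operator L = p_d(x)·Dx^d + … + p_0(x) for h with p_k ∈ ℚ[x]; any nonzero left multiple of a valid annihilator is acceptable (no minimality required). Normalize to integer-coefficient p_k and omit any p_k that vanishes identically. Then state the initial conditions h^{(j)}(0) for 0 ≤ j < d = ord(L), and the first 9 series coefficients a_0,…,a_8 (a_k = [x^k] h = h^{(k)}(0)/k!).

f: a_k = 0, -2, 1, -2/3, 1/2, -2/5, 1/3, -2/7, 1/4, …
L₀ from L_f via x↦r, Dx↦r'^{-1}Dx.
L = Dx + (1 + x)·Dx^2  (order 2).
h: a_k = 0, -4, 2, -4/3, 1, -4/5, 2/3, -4/7, 1/2, …
ICs: h(0) = 0, h′(0) = -4.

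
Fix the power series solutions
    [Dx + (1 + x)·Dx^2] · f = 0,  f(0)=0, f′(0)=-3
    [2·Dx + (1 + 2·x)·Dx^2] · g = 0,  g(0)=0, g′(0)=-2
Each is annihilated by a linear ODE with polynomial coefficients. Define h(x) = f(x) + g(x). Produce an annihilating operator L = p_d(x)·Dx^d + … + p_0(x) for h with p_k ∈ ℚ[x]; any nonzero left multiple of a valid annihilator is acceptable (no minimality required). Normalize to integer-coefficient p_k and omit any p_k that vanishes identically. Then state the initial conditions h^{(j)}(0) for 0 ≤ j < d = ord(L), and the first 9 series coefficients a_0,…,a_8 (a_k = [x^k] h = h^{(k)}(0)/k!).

L = 4·Dx + (6 + 8·x)·Dx^2 + (1 + 3·x + 2·x^2)·Dx^3  (order 3).
h: a_k = 0, -5, 7/2, -11/3, 19/4, -7, 67/6, -131/7, 259/8, …
ICs: h(0) = 0, h′(0) = -5, h′′(0) = 7.

f: a_k = 0, -3, 3/2, -1, 3/4, -3/5, 1/2, -3/7, 3/8, …
g: a_k = 0, -2, 2, -8/3, 4, -32/5, 32/3, -128/7, 32, …
Sum ⇒ L₀ = lclm(L_f,L_g) in ℚ(x)⟨Dx⟩.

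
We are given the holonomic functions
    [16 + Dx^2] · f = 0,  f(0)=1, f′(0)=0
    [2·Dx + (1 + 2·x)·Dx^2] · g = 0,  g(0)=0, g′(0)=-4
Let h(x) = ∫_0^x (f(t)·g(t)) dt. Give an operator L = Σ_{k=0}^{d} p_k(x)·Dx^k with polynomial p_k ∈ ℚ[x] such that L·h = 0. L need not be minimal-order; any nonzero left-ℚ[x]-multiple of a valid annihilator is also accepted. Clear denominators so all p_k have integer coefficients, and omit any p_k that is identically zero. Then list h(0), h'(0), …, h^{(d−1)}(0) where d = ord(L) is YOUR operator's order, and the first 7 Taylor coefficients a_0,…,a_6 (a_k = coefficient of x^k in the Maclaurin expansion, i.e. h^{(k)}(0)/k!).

f: a_k = 1, 0, -8, 0, 32/3, 0, -256/45, …
g: a_k = 0, -4, 4, -16/3, 8, -64/5, 64/3, …
Product ⇒ symmetric product L₀, ord ≤ 4.
h=∫h₀ ⇒ L = L₀·Dx.
L = (2688 + 27648·x + 93184·x^2 + 131072·x^3 + 65536·x^4)·Dx + (896 + 5888·x + 12288·x^2 + 8192·x^3)·Dx^2 + (408 + 3712·x + 11904·x^2 + 16384·x^3 + 8192·x^4)·Dx^3 + (56 + 368·x + 768·x^2 + 512·x^3)·Dx^4 + (15 + 124·x + 380·x^2 + 512·x^3 + 256·x^4)·Dx^5  (order 5).
h: a_k = 0, 0, -2, 4/3, 20/3, -24/5, -32/15, …
ICs: h(0) = 0, h′(0) = 0, h′′(0) = -4, h′′′(0) = 8, h′′′′(0) = 160.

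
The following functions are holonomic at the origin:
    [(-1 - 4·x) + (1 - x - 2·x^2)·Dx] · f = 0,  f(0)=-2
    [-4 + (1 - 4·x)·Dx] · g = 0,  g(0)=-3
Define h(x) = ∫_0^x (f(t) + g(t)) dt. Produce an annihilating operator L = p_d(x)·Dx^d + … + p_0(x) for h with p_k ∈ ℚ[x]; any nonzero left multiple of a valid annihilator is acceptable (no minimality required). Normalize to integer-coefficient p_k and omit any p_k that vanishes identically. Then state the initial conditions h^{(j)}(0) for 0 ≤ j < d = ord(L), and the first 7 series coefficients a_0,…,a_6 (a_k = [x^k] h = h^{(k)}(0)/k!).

f: a_k = -2, -2, -6, -10, -22, -42, -86, …
g: a_k = -3, -12, -48, -192, -768, -3072, -12288, …
Sum ⇒ L₀ = lclm(L_f,L_g) in ℚ(x)⟨Dx⟩.
Integrate: L := L₀·Dx.
L = (-8 - 144·x + 96·x^2 - 128·x^3)·Dx + (26 - 28·x - 120·x^2 + 128·x^3 - 256·x^4)·Dx^2 + (-3 + 19·x - 34·x^2 + 24·x^3 + 16·x^4 - 64·x^5)·Dx^3  (order 3).
h: a_k = 0, -5, -7, -18, -101/2, -158, -519, …
ICs: h(0) = 0, h′(0) = -5, h′′(0) = -14.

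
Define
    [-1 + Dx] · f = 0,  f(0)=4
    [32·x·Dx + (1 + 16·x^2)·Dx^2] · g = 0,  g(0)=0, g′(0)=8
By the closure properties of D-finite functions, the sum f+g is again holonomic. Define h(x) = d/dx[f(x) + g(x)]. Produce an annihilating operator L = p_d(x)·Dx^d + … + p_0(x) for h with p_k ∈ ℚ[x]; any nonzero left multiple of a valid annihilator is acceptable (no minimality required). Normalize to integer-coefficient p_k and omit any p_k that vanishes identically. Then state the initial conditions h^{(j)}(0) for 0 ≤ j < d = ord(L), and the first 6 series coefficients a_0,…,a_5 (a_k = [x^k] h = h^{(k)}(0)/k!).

L = (32 - 32·x - 1536·x^2 - 512·x^3) + (-33 + 1504·x^2 - 256·x^4)·Dx + (1 + 32·x + 32·x^2 + 512·x^3 + 256·x^4)·Dx^2  (order 2).
h: a_k = 12, 4, -126, 2/3, 12289/6, 1/30, …
ICs: h(0) = 12, h′(0) = 4.

f: a_k = 4, 4, 2, 2/3, 1/6, 1/30, …
g: a_k = 0, 8, 0, -128/3, 0, 2048/5, …
h₀=f+g: left-lcm gives L₀, ord ≤ 3.
Derive L from L₀ (diff closure).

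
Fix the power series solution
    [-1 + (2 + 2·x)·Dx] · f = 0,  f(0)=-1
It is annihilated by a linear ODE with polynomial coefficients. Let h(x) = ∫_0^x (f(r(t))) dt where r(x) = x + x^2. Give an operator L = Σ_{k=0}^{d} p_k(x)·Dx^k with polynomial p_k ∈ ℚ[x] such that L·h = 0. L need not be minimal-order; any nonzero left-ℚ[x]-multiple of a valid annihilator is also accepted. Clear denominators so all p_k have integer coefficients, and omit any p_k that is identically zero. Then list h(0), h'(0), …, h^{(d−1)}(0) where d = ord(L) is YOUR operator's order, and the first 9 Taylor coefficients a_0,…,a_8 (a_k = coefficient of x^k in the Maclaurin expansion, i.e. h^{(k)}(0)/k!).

L = (-1 - 2·x)·Dx + (2 + 2·x + 2·x^2)·Dx^2  (order 2).
h: a_k = 0, -1, -1/4, -1/8, 3/64, -3/640, -5/512, 57/7168, -21/16384, …
ICs: h(0) = 0, h′(0) = -1.

f: a_k = -1, -1/2, 1/8, -1/16, 5/128, -7/256, 21/1024, -33/2048, 429/32768, …
f∘r: x↦r, Dx↦Dx/r' in L_f ⇒ L₀.
h=∫₀ˣh₀: take L = L₀·Dx.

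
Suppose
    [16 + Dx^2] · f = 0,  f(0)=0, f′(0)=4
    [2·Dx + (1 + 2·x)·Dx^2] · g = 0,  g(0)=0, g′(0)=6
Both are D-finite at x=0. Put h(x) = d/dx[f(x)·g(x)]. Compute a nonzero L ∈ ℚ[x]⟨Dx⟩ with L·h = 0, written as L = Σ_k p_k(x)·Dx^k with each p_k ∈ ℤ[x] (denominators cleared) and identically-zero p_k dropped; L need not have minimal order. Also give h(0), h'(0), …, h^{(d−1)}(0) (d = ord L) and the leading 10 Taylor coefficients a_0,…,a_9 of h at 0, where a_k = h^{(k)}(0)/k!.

f: a_k = 0, 4, 0, -32/3, 0, 128/15, 0, -1024/315, 0, 2048/2835, …
g: a_k = 0, 6, -6, 8, -12, 96/5, -32, 384/7, -96, 512/3, …
L₀ := L_f ⊗_s L_g (sym. prod.), ord ≤ 4.
h₀' ⇒ L via d/dx closure of L₀.
L = (-896 + 28672·x + 282624·x^2 + 1032192·x^3 + 1826816·x^4 + 1572864·x^5 + 524288·x^6) + (576 + 12416·x + 66560·x^2 + 153600·x^3 + 163840·x^4 + 65536·x^5)·Dx + (280 + 6592·x + 44480·x^2 + 141312·x^3 + 234496·x^4 + 196608·x^5 + 65536·x^6)·Dx^2 + (36 + 776·x + 4160·x^2 + 9600·x^3 + 10240·x^4 + 4096·x^5)·Dx^3 + (21 + 300·x + 1676·x^2 + 4800·x^3 + 7520·x^4 + 6144·x^5 + 2048·x^6)·Dx^4  (order 4).
h: a_k = 0, 48, -72, -128, 80, 256, -1792/5, 53248/105, -39552/35, 323584/135, …
ICs: h(0) = 0, h′(0) = 48, h′′(0) = -144, h′′′(0) = -768.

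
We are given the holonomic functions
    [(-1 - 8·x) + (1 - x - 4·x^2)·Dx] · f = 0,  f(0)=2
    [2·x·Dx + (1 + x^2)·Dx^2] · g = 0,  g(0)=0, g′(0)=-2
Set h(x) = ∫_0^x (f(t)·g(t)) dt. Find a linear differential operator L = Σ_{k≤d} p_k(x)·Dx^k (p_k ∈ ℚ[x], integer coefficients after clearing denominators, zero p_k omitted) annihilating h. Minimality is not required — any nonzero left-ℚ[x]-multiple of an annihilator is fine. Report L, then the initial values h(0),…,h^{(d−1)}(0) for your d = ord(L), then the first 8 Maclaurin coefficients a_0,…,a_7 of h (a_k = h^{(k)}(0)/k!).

f: a_k = 2, 2, 10, 18, 58, 130, 362, 882, …
g: a_k = 0, -2, 0, 2/3, 0, -2/5, 0, 2/7, …
f·g: L₀ = L_f ⊗_s L_g, ord ≤ 1·2.
h=∫₀ˣh₀: take L = L₀·Dx.
L = (8 + 2·x + 24·x^2)·Dx + (2 + 14·x + 4·x^2 + 24·x^3)·Dx^2 + (-1 + x + 3·x^2 + x^3 + 4·x^4)·Dx^3  (order 3).
h: a_k = 0, 0, -2, -4/3, -14/3, -104/15, -826/45, -1244/35, …
ICs: h(0) = 0, h′(0) = 0, h′′(0) = -4.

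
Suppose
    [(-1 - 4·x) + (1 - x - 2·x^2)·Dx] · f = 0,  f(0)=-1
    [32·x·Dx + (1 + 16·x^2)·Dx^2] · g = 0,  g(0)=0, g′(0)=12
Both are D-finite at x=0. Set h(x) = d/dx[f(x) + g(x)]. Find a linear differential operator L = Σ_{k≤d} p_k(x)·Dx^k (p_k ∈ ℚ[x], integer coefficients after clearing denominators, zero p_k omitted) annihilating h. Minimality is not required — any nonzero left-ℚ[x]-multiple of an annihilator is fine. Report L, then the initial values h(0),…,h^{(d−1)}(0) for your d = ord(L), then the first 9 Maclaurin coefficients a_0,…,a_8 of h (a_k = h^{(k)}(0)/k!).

f: a_k = -1, -1, -3, -5, -11, -21, -43, -85, -171, …
g: a_k = 0, 12, 0, -64, 0, 3072/5, 0, -49152/7, 0, …
h₀=f+g: left-lcm gives L₀, ord ≤ 3.
h=h₀': d/dx-closure on L₀ ⇒ L.
L = (-96 + 384·x + 6912·x^2 + 15360·x^3 + 40704·x^4 + 12288·x^6) + (31 + 104·x - 392·x^2 + 736·x^3 + 14912·x^4 + 27904·x^5 + 3072·x^6 + 12288·x^7)·Dx + (-3 - 19·x - 128·x^2 - 152·x^3 - 1128·x^4 + 2496·x^5 + 2560·x^6 + 1024·x^7 + 2048·x^8)·Dx^2  (order 2).
h: a_k = 11, -6, -207, -44, 2967, -258, -49747, -1368, 783363, …
ICs: h(0) = 11, h′(0) = -6.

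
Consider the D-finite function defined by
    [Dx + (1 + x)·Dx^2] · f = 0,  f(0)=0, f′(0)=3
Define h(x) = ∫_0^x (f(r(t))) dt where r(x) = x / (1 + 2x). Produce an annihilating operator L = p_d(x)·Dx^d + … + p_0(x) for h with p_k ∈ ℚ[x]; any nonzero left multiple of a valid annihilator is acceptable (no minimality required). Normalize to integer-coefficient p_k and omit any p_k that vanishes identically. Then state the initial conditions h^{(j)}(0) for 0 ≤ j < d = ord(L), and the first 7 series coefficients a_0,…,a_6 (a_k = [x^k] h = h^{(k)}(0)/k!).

L = (5 + 12·x)·Dx^2 + (1 + 5·x + 6·x^2)·Dx^3  (order 3).
h: a_k = 0, 0, 3/2, -5/2, 19/4, -39/4, 211/10, …
ICs: h(0) = 0, h′(0) = 0, h′′(0) = 3.

f: a_k = 0, 3, -3/2, 1, -3/4, 3/5, -1/2, …
Substitute x→r, Dx→(1/r')Dx; clear ⇒ L₀.
Integrate: L := L₀·Dx.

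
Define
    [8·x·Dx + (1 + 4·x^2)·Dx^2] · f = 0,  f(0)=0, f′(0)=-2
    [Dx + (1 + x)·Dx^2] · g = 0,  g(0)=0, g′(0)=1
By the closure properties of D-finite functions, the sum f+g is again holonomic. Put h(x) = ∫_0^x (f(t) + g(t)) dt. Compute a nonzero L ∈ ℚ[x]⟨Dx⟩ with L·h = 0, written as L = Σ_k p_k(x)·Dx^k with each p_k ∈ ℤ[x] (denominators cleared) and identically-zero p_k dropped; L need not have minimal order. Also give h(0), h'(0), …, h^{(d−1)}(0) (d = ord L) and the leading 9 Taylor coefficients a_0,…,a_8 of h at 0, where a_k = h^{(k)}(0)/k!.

L = (-8 - 24·x + 96·x^2 + 32·x^3)·Dx^2 + (-10 - 16·x + 72·x^2 + 192·x^3 + 64·x^4)·Dx^3 + (-1 + 7·x + 8·x^2 + 32·x^3 + 48·x^4 + 16·x^5)·Dx^4  (order 4).
h: a_k = 0, 0, -1/2, -1/6, 3/4, -1/20, -31/30, -1/42, 129/56, …
ICs: h(0) = 0, h′(0) = 0, h′′(0) = -1, h′′′(0) = -1.

f: a_k = 0, -2, 0, 8/3, 0, -32/5, 0, 128/7, 0, …
g: a_k = 0, 1, -1/2, 1/3, -1/4, 1/5, -1/6, 1/7, -1/8, …
Weyl lclm of L_f,L_g ⇒ L₀ (ord ≤ 4).
Integrate: L := L₀·Dx.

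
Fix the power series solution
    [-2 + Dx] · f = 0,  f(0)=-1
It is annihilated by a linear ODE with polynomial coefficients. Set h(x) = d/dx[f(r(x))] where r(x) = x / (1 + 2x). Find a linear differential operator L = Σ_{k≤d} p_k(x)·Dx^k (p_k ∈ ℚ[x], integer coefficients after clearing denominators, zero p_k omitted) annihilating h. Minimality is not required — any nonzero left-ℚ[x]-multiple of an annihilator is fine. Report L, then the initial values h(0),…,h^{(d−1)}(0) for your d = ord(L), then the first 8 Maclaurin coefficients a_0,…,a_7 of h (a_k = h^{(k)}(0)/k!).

f: a_k = -1, -2, -2, -4/3, -2/3, -4/15, -4/45, -8/315, …
f∘r: x↦r, Dx↦Dx/r' in L_f ⇒ L₀.
Differentiate: ansatz ord ≤ ord L₀ ⇒ L.
L = (-2 - 8·x) + (-1 - 4·x - 4·x^2)·Dx  (order 1).
h: a_k = -2, 4, -4, -8/3, 76/3, -1208/15, 8728/45, -125456/315, …
ICs: h(0) = -2.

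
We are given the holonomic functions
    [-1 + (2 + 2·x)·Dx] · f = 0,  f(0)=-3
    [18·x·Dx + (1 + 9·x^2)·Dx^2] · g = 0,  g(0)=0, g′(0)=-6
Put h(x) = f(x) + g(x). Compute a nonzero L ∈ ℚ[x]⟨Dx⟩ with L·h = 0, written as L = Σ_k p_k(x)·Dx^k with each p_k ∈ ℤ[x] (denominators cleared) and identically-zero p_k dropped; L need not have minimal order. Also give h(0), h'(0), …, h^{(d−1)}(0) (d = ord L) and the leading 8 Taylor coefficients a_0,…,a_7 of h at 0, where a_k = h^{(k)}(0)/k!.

f: a_k = -3, -3/2, 3/8, -3/16, 15/128, -21/256, 63/1024, -99/2048, …
g: a_k = 0, -6, 0, 18, 0, -486/5, 0, 4374/7, …
Sum ⇒ L₀ = lclm(L_f,L_g) in ℚ(x)⟨Dx⟩.
L = (-36 - 90·x + 972·x^2 + 486·x^3)·Dx + (-75 - 144·x + 1818·x^2 + 3888·x^3 + 1701·x^4)·Dx^2 + (-2 + 70·x + 108·x^2 + 684·x^3 + 1134·x^4 + 486·x^5)·Dx^3  (order 3).
h: a_k = -3, -15/2, 3/8, 285/16, 15/128, -124521/1280, 63/1024, 8957259/14336, …
ICs: h(0) = -3, h′(0) = -15/2, h′′(0) = 3/4.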